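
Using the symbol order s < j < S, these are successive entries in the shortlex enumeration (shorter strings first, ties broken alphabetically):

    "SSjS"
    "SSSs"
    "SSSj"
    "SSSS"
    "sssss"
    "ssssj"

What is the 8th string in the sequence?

Continuing the enumeration 2 steps past ssssj: ssssj → ssssS → (answer).

sssjs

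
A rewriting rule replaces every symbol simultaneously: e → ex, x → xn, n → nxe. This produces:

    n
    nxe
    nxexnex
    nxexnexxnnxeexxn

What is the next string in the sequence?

φ(nxexnexxnnxeexxn) expands symbol-by-symbol to nxe xn ex xn nxe ex xn xn nxe nxe xn ex ex xn xn nxe; joining the 16 pieces gives the next term.

nxexnexxnnxeexxnxnnxenxexnexexxnxnnxe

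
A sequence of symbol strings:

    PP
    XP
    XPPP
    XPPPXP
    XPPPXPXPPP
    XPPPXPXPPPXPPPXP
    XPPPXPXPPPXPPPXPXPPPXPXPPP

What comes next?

Each term (from the third on) is the previous term followed by the one before it: term 3 = XP·PP = XPPP.
So term 8 is XPPPXPXPPPXPPPXPXPPPXPXPPP·XPPPXPXPPPXPPPXP.

XPPPXPXPPPXPPPXPXPPPXPXPPPXPPPXPXPPPXPPPXP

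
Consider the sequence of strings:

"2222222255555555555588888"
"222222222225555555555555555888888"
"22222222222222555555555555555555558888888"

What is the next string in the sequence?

2222222222222222255555555555555555555555588888888

Term n consists of 3n-1 2's, followed by 4n 5's, followed by n+2 8's, where the shown terms are n = 3, 4, 5.
At n = 6 the blocks have lengths 17, 24, 8.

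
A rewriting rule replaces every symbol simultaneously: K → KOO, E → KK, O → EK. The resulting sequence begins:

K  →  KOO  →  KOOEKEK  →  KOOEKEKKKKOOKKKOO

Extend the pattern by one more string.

Applying the rule to each of the 17 symbols of KOOEKEKKKKOOKKKOO gives the pieces KOO EK EK KK KOO KK KOO KOO KOO KOO EK EK KOO KOO KOO EK EK, which concatenate to the answer.

KOOEKEKKKKOOKKKOOKOOKOOKOOEKEKKOOKOOKOOEKEK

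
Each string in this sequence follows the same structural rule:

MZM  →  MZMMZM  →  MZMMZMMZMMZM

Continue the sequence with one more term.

Every step duplicates the string.
Doubling MZMMZMMZMMZM:

MZMMZMMZMMZMMZMMZMMZMMZM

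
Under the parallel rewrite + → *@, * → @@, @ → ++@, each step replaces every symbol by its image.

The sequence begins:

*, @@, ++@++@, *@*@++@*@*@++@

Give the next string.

Applying the rule to each of the 14 symbols of *@*@++@*@*@++@ gives the pieces @@ ++@ @@ ++@ *@ *@ ++@ @@ ++@ @@ ++@ *@ *@ ++@, which concatenate to the answer.

@@++@@@++@*@*@++@@@++@@@++@*@*@++@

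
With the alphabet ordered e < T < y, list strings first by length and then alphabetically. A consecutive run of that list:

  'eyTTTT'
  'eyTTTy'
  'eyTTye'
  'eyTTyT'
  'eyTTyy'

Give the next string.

eyTyee

The successor of eyTTyy increments the rightmost position that isn't already y and resets every position after it to e.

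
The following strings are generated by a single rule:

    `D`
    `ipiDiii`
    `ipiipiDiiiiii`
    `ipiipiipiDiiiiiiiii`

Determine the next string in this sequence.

ipiipiipiipiDiiiiiiiiiiii

s(k+1) = ipi·s(k)·iii, so each term gains ipi as a prefix and iii as a suffix.
So the next term is ipi·ipiipiipiDiiiiiiiii·iii.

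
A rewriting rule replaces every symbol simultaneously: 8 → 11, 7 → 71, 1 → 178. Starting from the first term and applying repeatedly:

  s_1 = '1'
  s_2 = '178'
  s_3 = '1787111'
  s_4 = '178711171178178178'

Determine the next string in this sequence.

17871117117817817871178178711117871111787111

φ(178711171178178178) expands symbol-by-symbol to 178 71 11 71 178 178 178 71 178 178 71 11 178 71 11 178 71 11; joining the 18 pieces gives the next term.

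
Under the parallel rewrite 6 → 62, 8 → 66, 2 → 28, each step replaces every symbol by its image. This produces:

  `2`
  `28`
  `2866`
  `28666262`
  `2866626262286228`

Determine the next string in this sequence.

Rewriting the 16 symbols of 2866626262286228 one by one yields 28 66 62 62 62 28 62 28 62 28 28 66 62 28 28 66; concatenated:

28666262622862286228286662282866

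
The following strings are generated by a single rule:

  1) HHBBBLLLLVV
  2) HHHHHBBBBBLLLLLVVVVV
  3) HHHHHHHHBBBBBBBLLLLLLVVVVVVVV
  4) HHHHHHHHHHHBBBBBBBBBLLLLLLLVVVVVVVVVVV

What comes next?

Term n consists of 3n-1 H's, followed by 2n+1 B's, followed by n+3 L's, followed by 3n-1 V's (n = 1, 2, …).
Setting n = 5 gives 14, 11, 8, 14 characters in each block.

HHHHHHHHHHHHHHBBBBBBBBBBBLLLLLLLLVVVVVVVVVVVVVV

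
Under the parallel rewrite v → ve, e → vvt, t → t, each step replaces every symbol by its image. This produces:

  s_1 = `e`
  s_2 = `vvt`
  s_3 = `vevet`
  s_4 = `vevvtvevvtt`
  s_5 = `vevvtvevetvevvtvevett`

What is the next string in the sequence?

Rewriting the 21 symbols of vevvtvevetvevvtvevett one by one yields ve vvt ve ve t ve vvt ve vvt t ve vvt ve ve t ve vvt ve vvt t t; concatenated:

vevvtvevetvevvtvevvttvevvtvevetvevvtvevvttt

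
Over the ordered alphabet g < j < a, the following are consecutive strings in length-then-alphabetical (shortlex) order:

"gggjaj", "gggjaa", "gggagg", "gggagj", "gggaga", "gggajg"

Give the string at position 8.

gggaja

Advancing 2 positions from gggajg through gggajg → gggajj reaches term 8.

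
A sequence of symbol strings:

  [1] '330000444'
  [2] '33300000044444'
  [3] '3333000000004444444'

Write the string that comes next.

333330000000000444444444

The n-th term is n 3's then 2n 0's then 2n-1 4's, where the shown terms are n = 2, 3, 4.
Setting n = 5 gives 5, 10, 9 characters in each block.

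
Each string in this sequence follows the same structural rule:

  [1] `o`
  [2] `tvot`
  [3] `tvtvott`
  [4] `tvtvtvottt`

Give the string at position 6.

tvtvtvtvtvottttt

Each term wraps the previous one in tv on the left and t on the right.
From tvtvtvottt, 2 further steps: tvtvtvottt → tvtvtvtvotttt → (answer).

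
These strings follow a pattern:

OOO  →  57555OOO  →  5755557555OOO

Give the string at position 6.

Every step adds 57555 at the front: s(k+1) = 57555·s(k).
From 5755557555OOO, 3 further steps: 5755557555OOO → 575555755557555OOO → 57555575555755557555OOO → (answer).

5755557555575555755557555OOO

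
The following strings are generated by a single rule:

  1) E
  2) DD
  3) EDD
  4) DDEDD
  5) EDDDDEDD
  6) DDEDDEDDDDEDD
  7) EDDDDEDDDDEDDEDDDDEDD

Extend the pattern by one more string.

DDEDDEDDDDEDDEDDDDEDDDDEDDEDDDDEDD

Each term (from the third on) is the two preceding terms concatenated in order: term 3 = E·DD = EDD.
Continuing: DDEDDEDDDDEDD · EDDDDEDDDDEDDEDDDDEDD gives term 8.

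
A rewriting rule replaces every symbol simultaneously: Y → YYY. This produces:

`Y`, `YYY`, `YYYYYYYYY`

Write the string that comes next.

YYYYYYYYYYYYYYYYYYYYYYYYYYY

Apply φ to YYYYYYYYY symbol by symbol: Y→YYY, Y→YYY, Y→YYY, Y→YYY, Y→YYY, Y→YYY, Y→YYY, Y→YYY, Y→YYY; joined: YYY YYY YYY YYY YYY YYY YYY YYY YYY.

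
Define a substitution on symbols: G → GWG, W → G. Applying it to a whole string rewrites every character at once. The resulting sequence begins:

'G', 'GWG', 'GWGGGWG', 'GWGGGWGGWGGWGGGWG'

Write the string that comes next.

GWGGGWGGWGGWGGGWGGWGGGWGGWGGGWGGWGGWGGGWG

φ(GWGGGWGGWGGWGGGWG) expands symbol-by-symbol to GWG G GWG GWG GWG G GWG GWG G GWG GWG G GWG GWG GWG G GWG; joining the 17 pieces gives the next term.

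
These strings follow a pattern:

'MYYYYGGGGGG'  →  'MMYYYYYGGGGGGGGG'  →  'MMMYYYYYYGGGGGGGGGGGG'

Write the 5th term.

MMMMMYYYYYYYYGGGGGGGGGGGGGGGGGG

The n-th term is n-1 M's then n+2 Y's then 3n G's, where the shown terms are n = 2, 3, 4.
For term 5, n = 6, so the run lengths are 5, 8, 18.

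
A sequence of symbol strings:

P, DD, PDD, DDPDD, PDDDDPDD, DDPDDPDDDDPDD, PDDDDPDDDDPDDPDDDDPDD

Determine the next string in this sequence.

DDPDDPDDDDPDDPDDDDPDDDDPDDPDDDDPDD

This is a Fibonacci-style word recurrence s(k) = s(k−2)·s(k−1): e.g. P·DD = PDD.
The next term joins DDPDDPDDDDPDD and PDDDDPDDDDPDDPDDDDPDD.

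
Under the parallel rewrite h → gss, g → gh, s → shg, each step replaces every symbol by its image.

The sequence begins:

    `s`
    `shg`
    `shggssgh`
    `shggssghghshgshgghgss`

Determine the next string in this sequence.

shggssghghshgshgghgssghgssshggssghshggssghghgssghshgshg

Applying the rule to each of the 21 symbols of shggssghghshgshgghgss gives the pieces shg gss gh gh shg shg gh gss gh gss shg gss gh shg gss gh gh gss gh shg shg, which concatenate to the answer.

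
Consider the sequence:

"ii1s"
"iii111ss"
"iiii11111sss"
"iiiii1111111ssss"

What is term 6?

Reading off run lengths: i runs 2, 3, 4, 5; 1 runs 1, 3, 5, 7; s runs 1, 2, 3, 4 — each is linear in n (n = 1, 2, …).
For term 6, n = 6, so the run lengths are 7, 11, 6.

iiiiiii11111111111ssssss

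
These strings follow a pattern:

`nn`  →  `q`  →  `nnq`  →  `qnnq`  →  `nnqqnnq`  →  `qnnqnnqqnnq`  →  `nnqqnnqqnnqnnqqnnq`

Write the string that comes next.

qnnqnnqqnnqnnqqnnqqnnqnnqqnnq

From term 3 onward, concatenate the second-to-last term with the last: nn·q = nnq, q·nnq = qnnq, …
Continuing: qnnqnnqqnnq · nnqqnnqqnnqnnqqnnq gives term 8.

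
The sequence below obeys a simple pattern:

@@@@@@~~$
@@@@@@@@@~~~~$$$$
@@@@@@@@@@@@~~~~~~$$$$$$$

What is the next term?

Each string has the form @^{3n+3} ~^{2n} $^{3n-2} (n = 1, 2, …).
At n = 4 the blocks have lengths 15, 8, 10.

@@@@@@@@@@@@@@@~~~~~~~~$$$$$$$$$$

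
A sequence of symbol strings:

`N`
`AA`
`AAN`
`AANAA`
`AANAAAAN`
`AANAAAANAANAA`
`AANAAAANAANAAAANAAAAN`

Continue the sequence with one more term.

AANAAAANAANAAAANAAAANAANAAAANAANAA

This is a Fibonacci-style word recurrence s(k) = s(k−1)·s(k−2): e.g. AA·N = AAN.
The next term joins AANAAAANAANAAAANAAAAN and AANAAAANAANAA.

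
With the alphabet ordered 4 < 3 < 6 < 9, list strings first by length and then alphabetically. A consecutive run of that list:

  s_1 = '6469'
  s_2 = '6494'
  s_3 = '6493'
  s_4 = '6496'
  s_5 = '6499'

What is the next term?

6344

Treat 6499 as a base-4 numeral over the given alphabet and add one, carrying through any trailing 9's.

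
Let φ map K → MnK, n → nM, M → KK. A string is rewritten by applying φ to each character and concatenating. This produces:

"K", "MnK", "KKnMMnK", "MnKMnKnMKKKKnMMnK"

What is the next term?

KKnMMnKKKnMMnKnMKKMnKMnKMnKMnKnMKKKKnMMnK

Applying the rule to each of the 17 symbols of MnKMnKnMKKKKnMMnK gives the pieces KK nM MnK KK nM MnK nM KK MnK MnK MnK MnK nM KK KK nM MnK, which concatenate to the answer.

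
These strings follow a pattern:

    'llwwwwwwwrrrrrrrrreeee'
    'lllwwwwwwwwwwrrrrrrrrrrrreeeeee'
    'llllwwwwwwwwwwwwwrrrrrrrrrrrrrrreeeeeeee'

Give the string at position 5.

llllllwwwwwwwwwwwwwwwwwwwrrrrrrrrrrrrrrrrrrrrreeeeeeeeeeee

Term n consists of n l's, followed by 3n+1 w's, followed by 3n+3 r's, followed by 2n e's, where the shown terms are n = 2, 3, 4.
At n = 6 the blocks have lengths 6, 19, 21, 12.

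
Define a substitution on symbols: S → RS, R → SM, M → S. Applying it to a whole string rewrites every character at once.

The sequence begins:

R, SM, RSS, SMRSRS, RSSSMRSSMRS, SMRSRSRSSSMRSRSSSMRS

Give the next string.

RSSSMRSSMRSSMRSRSRSSSMRSSMRSRSRSSSMRS

φ(SMRSRSRSSSMRSRSSSMRS) expands symbol-by-symbol to RS S SM RS SM RS SM RS RS RS S SM RS SM RS RS RS S SM RS; joining the 20 pieces gives the next term.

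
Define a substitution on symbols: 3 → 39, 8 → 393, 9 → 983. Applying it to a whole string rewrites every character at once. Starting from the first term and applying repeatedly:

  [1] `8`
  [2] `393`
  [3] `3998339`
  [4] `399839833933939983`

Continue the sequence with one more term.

φ(399839833933939983) expands symbol-by-symbol to 39 983 983 393 39 983 393 39 39 983 39 39 983 39 983 983 393 39; joining the 18 pieces gives the next term.

3998398339339983393393998339399833998398339339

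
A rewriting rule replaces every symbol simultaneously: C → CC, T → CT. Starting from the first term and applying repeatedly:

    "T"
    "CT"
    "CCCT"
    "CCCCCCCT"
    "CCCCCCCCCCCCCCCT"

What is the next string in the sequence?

CCCCCCCCCCCCCCCCCCCCCCCCCCCCCCCT

φ(CCCCCCCCCCCCCCCT) expands symbol-by-symbol to CC CC CC CC CC CC CC CC CC CC CC CC CC CC CC CT; joining the 16 pieces gives the next term.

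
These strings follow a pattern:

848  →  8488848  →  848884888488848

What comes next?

s(k+1) = s(k)·8·s(k) — each term doubles the last with '8' between the halves.
Doubling 848884888488848 with '8' between the halves:

8488848884888488848884888488848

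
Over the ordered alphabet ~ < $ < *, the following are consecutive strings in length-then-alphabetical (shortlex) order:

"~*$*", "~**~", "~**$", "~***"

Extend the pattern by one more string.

Find the rightmost character of ~*** below *, bump it to the next letter, and reset everything to its right to ~.

$~~~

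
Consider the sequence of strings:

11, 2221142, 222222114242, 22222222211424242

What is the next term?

Each term wraps the previous one in 222 on the left and 42 on the right.
One more step from 22222222211424242 gives the answer.

2222222222221142424242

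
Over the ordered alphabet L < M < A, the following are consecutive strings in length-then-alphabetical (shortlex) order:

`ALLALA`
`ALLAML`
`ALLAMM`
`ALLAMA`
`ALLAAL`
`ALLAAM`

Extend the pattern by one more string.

The successor of ALLAAM increments the rightmost position that isn't already A and resets every position after it to L.

ALLAAA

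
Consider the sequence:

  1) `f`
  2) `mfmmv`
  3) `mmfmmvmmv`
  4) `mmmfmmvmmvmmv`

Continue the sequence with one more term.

s(k+1) = m·s(k)·mmv, so each term gains m as a prefix and mmv as a suffix.
One more step from mmmfmmvmmvmmv gives the answer.

mmmmfmmvmmvmmvmmv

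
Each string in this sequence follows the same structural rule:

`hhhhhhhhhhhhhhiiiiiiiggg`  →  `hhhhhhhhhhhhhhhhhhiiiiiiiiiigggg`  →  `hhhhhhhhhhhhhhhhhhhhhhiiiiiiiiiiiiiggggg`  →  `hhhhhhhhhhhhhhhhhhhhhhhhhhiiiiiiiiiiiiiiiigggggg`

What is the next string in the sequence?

The n-th term is 4n+2 h's then 3n-2 i's then n g's, where the shown terms are n = 3, 4, 5, 6.
Setting n = 7 gives 30, 19, 7 characters in each block.

hhhhhhhhhhhhhhhhhhhhhhhhhhhhhhiiiiiiiiiiiiiiiiiiiggggggg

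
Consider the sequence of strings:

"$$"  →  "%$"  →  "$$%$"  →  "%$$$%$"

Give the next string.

Each term (from the third on) is the two preceding terms concatenated in order: term 3 = $$·%$ = $$%$.
The next term joins $$%$ and %$$$%$.

$$%$%$$$%$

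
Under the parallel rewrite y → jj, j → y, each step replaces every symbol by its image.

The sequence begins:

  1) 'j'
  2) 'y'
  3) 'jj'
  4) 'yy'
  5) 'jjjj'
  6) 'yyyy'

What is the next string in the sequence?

jjjjjjjj

Rewriting each symbol of yyyy: y→jj, y→jj, y→jj, y→jj, which concatenates to jj jj jj jj.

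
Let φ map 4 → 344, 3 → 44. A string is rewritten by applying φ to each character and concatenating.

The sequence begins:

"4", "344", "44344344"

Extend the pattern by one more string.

3443444434434444344344

Rewriting each symbol of 44344344: 4→344, 4→344, 3→44, 4→344, 4→344, 3→44, 4→344, 4→344, which concatenates to 344 344 44 344 344 44 344 344.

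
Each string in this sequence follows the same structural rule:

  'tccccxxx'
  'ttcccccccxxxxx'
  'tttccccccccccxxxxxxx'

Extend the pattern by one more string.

ttttcccccccccccccxxxxxxxxx

Term n consists of n t's, followed by 3n+1 c's, followed by 2n+1 x's (n = 1, 2, …).
For the next term, n = 4, so the run lengths are 4, 13, 9.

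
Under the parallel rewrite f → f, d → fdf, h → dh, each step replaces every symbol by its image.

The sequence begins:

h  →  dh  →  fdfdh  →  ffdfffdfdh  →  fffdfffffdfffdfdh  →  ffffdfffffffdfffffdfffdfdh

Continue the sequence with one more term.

fffffdfffffffffdfffffffdfffffdfffdfdh

Replace each of the 26 characters of ffffdfffffffdfffffdfffdfdh in place — f f f f fdf f f f f f f f fdf f f f f f fdf f f f fdf f fdf dh — and concatenate.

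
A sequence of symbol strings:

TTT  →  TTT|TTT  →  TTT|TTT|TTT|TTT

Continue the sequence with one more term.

TTT|TTT|TTT|TTT|TTT|TTT|TTT|TTT

s(k+1) = s(k)·|·s(k) — each term doubles the last with '|' between the halves.
So the next term is two copies of TTT|TTT|TTT|TTT with '|' between the halves.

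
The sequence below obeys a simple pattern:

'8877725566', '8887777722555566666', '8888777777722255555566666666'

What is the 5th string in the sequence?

Each string has the form 8^{n+1} 7^{2n+1} 2^{n} 5^{2n} 6^{3n-1} (n = 1, 2, …).
Setting n = 5 gives 6, 11, 5, 10, 14 characters in each block.

8888887777777777722222555555555566666666666666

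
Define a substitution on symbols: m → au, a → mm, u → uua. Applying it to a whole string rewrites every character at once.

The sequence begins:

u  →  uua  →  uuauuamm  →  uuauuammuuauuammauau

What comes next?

Rewriting the 20 symbols of uuauuammuuauuammauau one by one yields uua uua mm uua uua mm au au uua uua mm uua uua mm au au mm uua mm uua; concatenated:

uuauuammuuauuammauauuuauuammuuauuammauaummuuammuua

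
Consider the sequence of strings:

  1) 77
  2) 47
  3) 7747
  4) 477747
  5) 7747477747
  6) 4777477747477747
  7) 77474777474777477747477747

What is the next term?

477747774747774777474777474777477747477747

From term 3 onward, concatenate the second-to-last term with the last: 77·47 = 7747, 47·7747 = 477747, …
So term 8 is 4777477747477747·77474777474777477747477747.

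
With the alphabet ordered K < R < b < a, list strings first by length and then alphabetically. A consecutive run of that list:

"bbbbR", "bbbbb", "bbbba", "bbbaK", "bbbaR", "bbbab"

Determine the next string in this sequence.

bbbaa

Find the rightmost character of bbbab below a, bump it to the next letter, and reset everything to its right to K.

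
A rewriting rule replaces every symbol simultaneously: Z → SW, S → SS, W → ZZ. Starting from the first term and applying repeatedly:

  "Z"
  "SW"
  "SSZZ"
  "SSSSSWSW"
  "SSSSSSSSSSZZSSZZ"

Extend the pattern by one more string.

SSSSSSSSSSSSSSSSSSSSSWSWSSSSSWSW

Replace each of the 16 characters of SSSSSSSSSSZZSSZZ in place — SS SS SS SS SS SS SS SS SS SS SW SW SS SS SW SW — and concatenate.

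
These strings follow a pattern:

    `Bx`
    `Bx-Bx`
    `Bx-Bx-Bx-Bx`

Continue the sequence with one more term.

Bx-Bx-Bx-Bx-Bx-Bx-Bx-Bx

Every step duplicates the string with '-' between the halves.
So the next term is two copies of Bx-Bx-Bx-Bx with '-' between the halves.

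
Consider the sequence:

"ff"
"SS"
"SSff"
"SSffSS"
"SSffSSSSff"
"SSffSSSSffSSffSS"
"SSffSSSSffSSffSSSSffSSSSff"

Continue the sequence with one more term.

SSffSSSSffSSffSSSSffSSSSffSSffSSSSffSSffSS

From term 3 onward, concatenate the last term with the second-to-last: SS·ff = SSff, SSff·SS = SSffSS, …
The next term joins SSffSSSSffSSffSSSSffSSSSff and SSffSSSSffSSffSS.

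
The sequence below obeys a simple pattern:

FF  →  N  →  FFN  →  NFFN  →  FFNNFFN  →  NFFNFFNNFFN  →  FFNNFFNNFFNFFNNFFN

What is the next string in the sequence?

From term 3 onward, concatenate the second-to-last term with the last: FF·N = FFN, N·FFN = NFFN, …
So term 8 is NFFNFFNNFFN·FFNNFFNNFFNFFNNFFN.

NFFNFFNNFFNFFNNFFNNFFNFFNNFFN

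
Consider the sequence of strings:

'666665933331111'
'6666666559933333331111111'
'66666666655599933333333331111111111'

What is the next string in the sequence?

The n-th term is 2n+3 6's then n 5's then n 9's then 3n+1 3's then 3n+1 1's (n = 1, 2, …).
Setting n = 4 gives 11, 4, 4, 13, 13 characters in each block.

666666666665555999933333333333331111111111111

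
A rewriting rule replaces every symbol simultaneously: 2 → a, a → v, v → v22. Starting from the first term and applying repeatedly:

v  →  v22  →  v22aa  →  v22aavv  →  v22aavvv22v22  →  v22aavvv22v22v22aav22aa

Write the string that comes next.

φ(v22aavvv22v22v22aav22aa) expands symbol-by-symbol to v22 a a v v v22 v22 v22 a a v22 a a v22 a a v v v22 a a v v; joining the 23 pieces gives the next term.

v22aavvv22v22v22aav22aav22aavvv22aavv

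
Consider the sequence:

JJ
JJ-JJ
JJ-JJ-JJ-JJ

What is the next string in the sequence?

JJ-JJ-JJ-JJ-JJ-JJ-JJ-JJ

s(k+1) = s(k)·-·s(k) — each term doubles the last with '-' between the halves.
One more doubling of JJ-JJ-JJ-JJ gives the answer.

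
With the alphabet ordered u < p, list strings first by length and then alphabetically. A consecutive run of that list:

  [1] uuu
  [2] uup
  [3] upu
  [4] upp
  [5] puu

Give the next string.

pup

The successor of puu increments the rightmost position that isn't already p and resets every position after it to u.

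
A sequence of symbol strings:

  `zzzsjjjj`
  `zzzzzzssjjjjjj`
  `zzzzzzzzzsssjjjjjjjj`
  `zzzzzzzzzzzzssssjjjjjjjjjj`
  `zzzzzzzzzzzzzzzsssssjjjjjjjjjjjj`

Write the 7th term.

Term n consists of 3n z's, followed by n s's, followed by 2n+2 j's (n = 1, 2, …).
At n = 7 the blocks have lengths 21, 7, 16.

zzzzzzzzzzzzzzzzzzzzzsssssssjjjjjjjjjjjjjjjj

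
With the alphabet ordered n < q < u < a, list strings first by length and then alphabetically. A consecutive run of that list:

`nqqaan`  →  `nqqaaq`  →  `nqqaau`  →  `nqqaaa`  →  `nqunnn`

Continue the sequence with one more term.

The successor of nqunnn increments the rightmost position that isn't already a and resets every position after it to n.

nqunnq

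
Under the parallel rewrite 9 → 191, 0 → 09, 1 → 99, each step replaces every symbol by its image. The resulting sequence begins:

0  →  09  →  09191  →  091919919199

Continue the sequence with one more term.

Expanding 091919919199: 0→09, 9→191, 1→99, 9→191, 1→99, 9→191, 9→191, 1→99, 9→191, 1→99, 9→191, 9→191. Concatenated: 09 191 99 191 99 191 191 99 191 99 191 191.

0919199191991911919919199191191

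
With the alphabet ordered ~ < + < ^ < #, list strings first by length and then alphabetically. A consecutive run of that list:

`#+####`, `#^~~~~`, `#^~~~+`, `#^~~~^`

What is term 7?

Stepping forward 3 times from #^~~~^: #^~~~^ → #^~~~# → #^~~+~, then the target.

#^~~++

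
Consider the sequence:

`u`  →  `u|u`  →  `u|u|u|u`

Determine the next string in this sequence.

s(k+1) = s(k)·|·s(k) — each term doubles the last with '|' between the halves.
One more doubling of u|u|u|u gives the answer.

u|u|u|u|u|u|u|u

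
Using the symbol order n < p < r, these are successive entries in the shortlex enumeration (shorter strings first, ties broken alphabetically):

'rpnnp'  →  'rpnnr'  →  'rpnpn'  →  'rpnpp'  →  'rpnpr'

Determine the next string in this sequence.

rpnrn

Treat rpnpr as a base-3 numeral over the given alphabet and add one, carrying through any trailing r's.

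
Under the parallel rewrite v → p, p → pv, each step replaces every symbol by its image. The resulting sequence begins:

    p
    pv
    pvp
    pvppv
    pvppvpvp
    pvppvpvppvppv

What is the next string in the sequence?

Applying the rule to each of the 13 symbols of pvppvpvppvppv gives the pieces pv p pv pv p pv p pv pv p pv pv p, which concatenate to the answer.

pvppvpvppvppvpvppvpvp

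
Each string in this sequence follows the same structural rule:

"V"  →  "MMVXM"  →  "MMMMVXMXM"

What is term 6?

MMMMMMMMMMVXMXMXMXMXM

Each term wraps the previous one in MM on the left and XM on the right.
From MMMMVXMXM, 3 further steps: MMMMVXMXM → MMMMMMVXMXMXM → MMMMMMMMVXMXMXMXM → (answer).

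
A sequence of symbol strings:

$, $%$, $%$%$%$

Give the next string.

Each string is two copies of the previous one joined by '%'.
Doubling $%$%$%$ with '%' between the halves:

$%$%$%$%$%$%$%$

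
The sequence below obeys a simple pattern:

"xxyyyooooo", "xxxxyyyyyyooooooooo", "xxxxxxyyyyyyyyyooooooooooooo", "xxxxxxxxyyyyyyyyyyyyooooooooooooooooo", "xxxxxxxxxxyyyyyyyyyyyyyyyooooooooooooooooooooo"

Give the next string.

xxxxxxxxxxxxyyyyyyyyyyyyyyyyyyooooooooooooooooooooooooo

Reading off run lengths: x runs 2, 4, 6, 8, 10; y runs 3, 6, 9, 12, 15; o runs 5, 9, 13, 17, 21 — each is linear in n (n = 1, 2, …).
Setting n = 6 gives 12, 18, 25 characters in each block.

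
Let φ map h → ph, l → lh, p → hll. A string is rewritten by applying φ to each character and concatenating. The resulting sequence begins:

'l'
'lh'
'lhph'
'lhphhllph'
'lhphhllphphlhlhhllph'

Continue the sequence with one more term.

Rewriting the 20 symbols of lhphhllphphlhlhhllph one by one yields lh ph hll ph ph lh lh hll ph hll ph lh ph lh ph ph lh lh hll ph; concatenated:

lhphhllphphlhlhhllphhllphlhphlhphphlhlhhllph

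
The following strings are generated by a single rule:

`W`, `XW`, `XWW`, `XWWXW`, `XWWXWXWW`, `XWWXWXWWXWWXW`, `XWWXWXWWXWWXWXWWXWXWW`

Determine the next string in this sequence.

XWWXWXWWXWWXWXWWXWXWWXWWXWXWWXWWXW

Each term (from the third on) is the previous term followed by the one before it: term 3 = XW·W = XWW.
The next term joins XWWXWXWWXWWXWXWWXWXWW and XWWXWXWWXWWXW.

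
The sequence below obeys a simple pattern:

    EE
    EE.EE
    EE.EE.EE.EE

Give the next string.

s(k+1) = s(k)·.·s(k) — each term doubles the last with '.' between the halves.
Doubling EE.EE.EE.EE with '.' between the halves:

EE.EE.EE.EE.EE.EE.EE.EE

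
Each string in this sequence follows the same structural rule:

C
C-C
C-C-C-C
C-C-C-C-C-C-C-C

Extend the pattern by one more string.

s(k+1) = s(k)·-·s(k) — each term doubles the last with '-' between the halves.
Doubling C-C-C-C-C-C-C-C with '-' between the halves:

C-C-C-C-C-C-C-C-C-C-C-C-C-C-C-C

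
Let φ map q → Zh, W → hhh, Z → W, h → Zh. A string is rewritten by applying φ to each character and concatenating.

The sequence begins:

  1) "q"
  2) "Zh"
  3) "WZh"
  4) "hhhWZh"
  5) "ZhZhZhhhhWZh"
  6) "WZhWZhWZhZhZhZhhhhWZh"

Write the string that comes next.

hhhWZhhhhWZhhhhWZhWZhWZhWZhZhZhZhhhhWZh

Applying the rule to each of the 21 symbols of WZhWZhWZhZhZhZhhhhWZh gives the pieces hhh W Zh hhh W Zh hhh W Zh W Zh W Zh W Zh Zh Zh Zh hhh W Zh, which concatenate to the answer.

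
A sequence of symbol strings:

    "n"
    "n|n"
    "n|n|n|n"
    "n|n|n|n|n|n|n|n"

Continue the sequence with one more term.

n|n|n|n|n|n|n|n|n|n|n|n|n|n|n|n

Each string is two copies of the previous one joined by '|'.
One more doubling of n|n|n|n|n|n|n|n gives the answer.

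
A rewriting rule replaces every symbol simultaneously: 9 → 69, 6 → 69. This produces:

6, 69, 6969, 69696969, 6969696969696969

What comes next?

Applying the rule to each of the 16 symbols of 6969696969696969 gives the pieces 69 69 69 69 69 69 69 69 69 69 69 69 69 69 69 69, which concatenate to the answer.

69696969696969696969696969696969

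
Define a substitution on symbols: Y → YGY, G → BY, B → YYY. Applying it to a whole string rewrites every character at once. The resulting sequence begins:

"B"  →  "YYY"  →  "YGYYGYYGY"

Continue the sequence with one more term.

YGYBYYGYYGYBYYGYYGYBYYGY

Rewriting each symbol of YGYYGYYGY: Y→YGY, G→BY, Y→YGY, Y→YGY, G→BY, Y→YGY, Y→YGY, G→BY, Y→YGY, which concatenates to YGY BY YGY YGY BY YGY YGY BY YGY.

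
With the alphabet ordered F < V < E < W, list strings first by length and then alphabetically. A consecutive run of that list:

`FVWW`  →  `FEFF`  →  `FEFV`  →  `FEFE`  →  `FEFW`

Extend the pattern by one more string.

FEVF

The successor of FEFW increments the rightmost position that isn't already W and resets every position after it to F.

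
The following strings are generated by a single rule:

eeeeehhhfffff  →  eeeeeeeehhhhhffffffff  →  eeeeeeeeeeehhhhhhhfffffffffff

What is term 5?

eeeeeeeeeeeeeeeeehhhhhhhhhhhfffffffffffffffff

The n-th term is 3n-1 e's then 2n-1 h's then 3n-1 f's, where the shown terms are n = 2, 3, 4.
At n = 6 the blocks have lengths 17, 11, 17.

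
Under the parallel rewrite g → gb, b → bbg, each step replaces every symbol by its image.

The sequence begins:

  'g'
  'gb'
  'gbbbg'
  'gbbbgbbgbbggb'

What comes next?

φ(gbbbgbbgbbggb) expands symbol-by-symbol to gb bbg bbg bbg gb bbg bbg gb bbg bbg gb gb bbg; joining the 13 pieces gives the next term.

gbbbgbbgbbggbbbgbbggbbbgbbggbgbbbg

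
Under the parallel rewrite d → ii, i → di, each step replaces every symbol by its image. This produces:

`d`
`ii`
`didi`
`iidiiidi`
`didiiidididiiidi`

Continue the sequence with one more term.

iidiiidididiiidiiidiiidididiiidi

φ(didiiidididiiidi) expands symbol-by-symbol to ii di ii di di di ii di ii di ii di di di ii di; joining the 16 pieces gives the next term.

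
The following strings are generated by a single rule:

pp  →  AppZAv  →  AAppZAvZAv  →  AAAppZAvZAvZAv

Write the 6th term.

s(k+1) = A·s(k)·ZAv, so each term gains A as a prefix and ZAv as a suffix.
From AAAppZAvZAvZAv, 2 further steps: AAAppZAvZAvZAv → AAAAppZAvZAvZAvZAv → (answer).

AAAAAppZAvZAvZAvZAvZAv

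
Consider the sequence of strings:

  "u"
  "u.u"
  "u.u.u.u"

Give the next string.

Each string is two copies of the previous one joined by '.'.
Doubling u.u.u.u with '.' between the halves:

u.u.u.u.u.u.u.u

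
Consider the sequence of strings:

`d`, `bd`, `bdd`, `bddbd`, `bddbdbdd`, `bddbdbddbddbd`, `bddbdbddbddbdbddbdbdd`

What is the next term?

Each term (from the third on) is the previous term followed by the one before it: term 3 = bd·d = bdd.
Continuing: bddbdbddbddbdbddbdbdd · bddbdbddbddbd gives term 8.

bddbdbddbddbdbddbdbddbddbdbddbddbd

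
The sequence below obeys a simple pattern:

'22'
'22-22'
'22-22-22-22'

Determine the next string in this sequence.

22-22-22-22-22-22-22-22

s(k+1) = s(k)·-·s(k) — each term doubles the last with '-' between the halves.
One more doubling of 22-22-22-22 gives the answer.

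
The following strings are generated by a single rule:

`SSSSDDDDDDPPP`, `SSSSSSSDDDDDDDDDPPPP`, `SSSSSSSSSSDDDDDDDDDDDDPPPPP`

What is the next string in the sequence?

SSSSSSSSSSSSSDDDDDDDDDDDDDDDPPPPPP

Each string has the form S^{3n-2} D^{3n} P^{n+1}, where the shown terms are n = 2, 3, 4.
At n = 5 the blocks have lengths 13, 15, 6.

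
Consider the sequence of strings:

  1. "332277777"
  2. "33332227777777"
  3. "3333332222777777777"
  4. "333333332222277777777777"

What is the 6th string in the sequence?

Reading off run lengths: 3 runs 2, 4, 6, 8; 2 runs 2, 3, 4, 5; 7 runs 5, 7, 9, 11 — each is linear in n (n = 1, 2, …).
At n = 6 the blocks have lengths 12, 7, 15.

3333333333332222222777777777777777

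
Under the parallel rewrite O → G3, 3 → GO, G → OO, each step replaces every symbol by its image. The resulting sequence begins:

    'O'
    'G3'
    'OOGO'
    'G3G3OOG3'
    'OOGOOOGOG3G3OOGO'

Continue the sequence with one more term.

Replace each of the 16 characters of OOGOOOGOG3G3OOGO in place — G3 G3 OO G3 G3 G3 OO G3 OO GO OO GO G3 G3 OO G3 — and concatenate.

G3G3OOG3G3G3OOG3OOGOOOGOG3G3OOG3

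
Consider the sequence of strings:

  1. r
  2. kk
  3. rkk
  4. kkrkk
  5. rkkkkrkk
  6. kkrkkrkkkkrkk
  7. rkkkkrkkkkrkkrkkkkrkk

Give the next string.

kkrkkrkkkkrkkrkkkkrkkkkrkkrkkkkrkk

From term 3 onward, concatenate the second-to-last term with the last: r·kk = rkk, kk·rkk = kkrkk, …
The next term joins kkrkkrkkkkrkk and rkkkkrkkkkrkkrkkkkrkk.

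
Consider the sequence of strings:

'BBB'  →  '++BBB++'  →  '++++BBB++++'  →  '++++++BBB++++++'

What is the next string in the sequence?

++++++++BBB++++++++

Every step adds ++ to the front and ++ to the end of the previous string.
So the next term is ++·++++++BBB++++++·++.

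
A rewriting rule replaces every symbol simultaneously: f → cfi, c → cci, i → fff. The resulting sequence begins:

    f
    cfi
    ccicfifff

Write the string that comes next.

cciccifffccicfifffcficficfi

Expanding ccicfifff: c→cci, c→cci, i→fff, c→cci, f→cfi, i→fff, f→cfi, f→cfi, f→cfi. Concatenated: cci cci fff cci cfi fff cfi cfi cfi.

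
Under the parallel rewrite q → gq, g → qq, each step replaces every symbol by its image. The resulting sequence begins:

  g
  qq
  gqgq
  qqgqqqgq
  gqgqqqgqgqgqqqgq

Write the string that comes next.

qqgqqqgqgqgqqqgqqqgqqqgqgqgqqqgq

Replace each of the 16 characters of gqgqqqgqgqgqqqgq in place — qq gq qq gq gq gq qq gq qq gq qq gq gq gq qq gq — and concatenate.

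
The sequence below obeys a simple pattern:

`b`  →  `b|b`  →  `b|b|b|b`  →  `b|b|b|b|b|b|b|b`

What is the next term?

s(k+1) = s(k)·|·s(k) — each term doubles the last with '|' between the halves.
So the next term is two copies of b|b|b|b|b|b|b|b with '|' between the halves.

b|b|b|b|b|b|b|b|b|b|b|b|b|b|b|b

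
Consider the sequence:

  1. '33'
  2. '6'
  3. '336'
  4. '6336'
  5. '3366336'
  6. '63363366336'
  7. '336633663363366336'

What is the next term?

From term 3 onward, concatenate the second-to-last term with the last: 33·6 = 336, 6·336 = 6336, …
Continuing: 63363366336 · 336633663363366336 gives term 8.

63363366336336633663363366336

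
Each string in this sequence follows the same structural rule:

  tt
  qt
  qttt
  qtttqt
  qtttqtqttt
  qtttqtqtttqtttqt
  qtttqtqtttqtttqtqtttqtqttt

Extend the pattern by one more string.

From term 3 onward, concatenate the last term with the second-to-last: qt·tt = qttt, qttt·qt = qtttqt, …
The next term joins qtttqtqtttqtttqtqtttqtqttt and qtttqtqtttqtttqt.

qtttqtqtttqtttqtqtttqtqtttqtttqtqtttqtttqt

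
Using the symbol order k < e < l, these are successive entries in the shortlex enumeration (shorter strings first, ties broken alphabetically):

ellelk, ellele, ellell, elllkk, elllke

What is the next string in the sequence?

elllkl

Treat elllke as a base-3 numeral over the given alphabet and add one, carrying through any trailing l's.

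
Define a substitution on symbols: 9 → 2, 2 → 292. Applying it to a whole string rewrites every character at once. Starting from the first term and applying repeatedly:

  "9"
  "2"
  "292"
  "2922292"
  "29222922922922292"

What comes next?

29222922922922292292229229222922922922292

φ(29222922922922292) expands symbol-by-symbol to 292 2 292 292 292 2 292 292 2 292 292 2 292 292 292 2 292; joining the 17 pieces gives the next term.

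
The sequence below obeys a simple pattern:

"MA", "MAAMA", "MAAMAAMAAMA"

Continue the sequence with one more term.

MAAMAAMAAMAAMAAMAAMAAMA

Each string is two copies of the previous one joined by 'A'.
One more doubling of MAAMAAMAAMA gives the answer.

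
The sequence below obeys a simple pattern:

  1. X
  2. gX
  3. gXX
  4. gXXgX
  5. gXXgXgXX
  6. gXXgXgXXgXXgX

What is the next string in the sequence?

gXXgXgXXgXXgXgXXgXgXX

From term 3 onward, concatenate the last term with the second-to-last: gX·X = gXX, gXX·gX = gXXgX, …
The next term joins gXXgXgXXgXXgX and gXXgXgXX.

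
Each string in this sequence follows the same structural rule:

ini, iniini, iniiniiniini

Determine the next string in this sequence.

iniiniiniiniiniiniiniini

s(k+1) = s(k)·s(k) — each term doubles the last.
So the next term is two copies of iniiniiniini.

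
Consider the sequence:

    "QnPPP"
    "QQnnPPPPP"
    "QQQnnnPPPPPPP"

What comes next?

QQQQnnnnPPPPPPPPP

Each string has the form Q^{n} n^{n} P^{2n+1} (n = 1, 2, …).
For the next term, n = 4, so the run lengths are 4, 4, 9.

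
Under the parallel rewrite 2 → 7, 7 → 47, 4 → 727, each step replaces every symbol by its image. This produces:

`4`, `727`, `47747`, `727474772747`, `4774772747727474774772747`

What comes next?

Rewriting the 25 symbols of 4774772747727474774772747 one by one yields 727 47 47 727 47 47 7 47 727 47 47 7 47 727 47 727 47 47 727 47 47 7 47 727 47; concatenated:

727474772747477477274747747727477274747727474774772747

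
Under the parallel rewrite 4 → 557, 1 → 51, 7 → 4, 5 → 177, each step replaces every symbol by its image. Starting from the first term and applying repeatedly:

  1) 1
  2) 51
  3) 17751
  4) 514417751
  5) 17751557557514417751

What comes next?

5144177511771774177177417751557557514417751

φ(17751557557514417751) expands symbol-by-symbol to 51 4 4 177 51 177 177 4 177 177 4 177 51 557 557 51 4 4 177 51; joining the 20 pieces gives the next term.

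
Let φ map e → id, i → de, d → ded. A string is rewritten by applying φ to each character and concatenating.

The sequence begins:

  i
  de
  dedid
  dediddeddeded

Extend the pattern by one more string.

φ(dediddeddeded) expands symbol-by-symbol to ded id ded de ded ded id ded ded id ded id ded; joining the 13 pieces gives the next term.

dediddeddededdediddeddediddedidded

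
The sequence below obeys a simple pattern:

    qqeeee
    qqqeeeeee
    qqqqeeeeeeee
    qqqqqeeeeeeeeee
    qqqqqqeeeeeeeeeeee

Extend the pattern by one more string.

Term n consists of n+1 q's, followed by 2n+2 e's (n = 1, 2, …).
Setting n = 6 gives 7, 14 characters in each block.

qqqqqqqeeeeeeeeeeeeee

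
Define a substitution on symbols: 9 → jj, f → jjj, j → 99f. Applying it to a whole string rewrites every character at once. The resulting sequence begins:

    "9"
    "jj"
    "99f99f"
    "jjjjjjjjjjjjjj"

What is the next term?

99f99f99f99f99f99f99f99f99f99f99f99f99f99f

Replace each of the 14 characters of jjjjjjjjjjjjjj in place — 99f 99f 99f 99f 99f 99f 99f 99f 99f 99f 99f 99f 99f 99f — and concatenate.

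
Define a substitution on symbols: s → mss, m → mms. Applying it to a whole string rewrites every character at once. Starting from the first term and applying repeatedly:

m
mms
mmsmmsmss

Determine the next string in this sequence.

mmsmmsmssmmsmmsmssmmsmssmss

Expanding mmsmmsmss: m→mms, m→mms, s→mss, m→mms, m→mms, s→mss, m→mms, s→mss, s→mss. Concatenated: mms mms mss mms mms mss mms mss mss.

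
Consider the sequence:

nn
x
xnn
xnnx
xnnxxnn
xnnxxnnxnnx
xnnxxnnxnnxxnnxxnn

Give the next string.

From term 3 onward, concatenate the last term with the second-to-last: x·nn = xnn, xnn·x = xnnx, …
The next term joins xnnxxnnxnnxxnnxxnn and xnnxxnnxnnx.

xnnxxnnxnnxxnnxxnnxnnxxnnxnnx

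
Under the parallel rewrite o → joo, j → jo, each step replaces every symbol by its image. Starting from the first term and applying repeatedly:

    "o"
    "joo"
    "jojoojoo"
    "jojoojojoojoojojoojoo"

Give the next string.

jojoojojoojoojojoojojoojoojojoojoojojoojojoojoojojoojoo

Applying the rule to each of the 21 symbols of jojoojojoojoojojoojoo gives the pieces jo joo jo joo joo jo joo jo joo joo jo joo joo jo joo jo joo joo jo joo joo, which concatenate to the answer.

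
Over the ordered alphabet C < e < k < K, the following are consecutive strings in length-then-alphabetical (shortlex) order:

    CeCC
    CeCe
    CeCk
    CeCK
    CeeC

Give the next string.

The successor of CeeC increments the rightmost position that isn't already K and resets every position after it to C.

Ceee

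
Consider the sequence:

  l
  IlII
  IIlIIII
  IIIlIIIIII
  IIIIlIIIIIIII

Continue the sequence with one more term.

IIIIIlIIIIIIIIII

Each term wraps the previous one in I on the left and II on the right.
One more step from IIIIlIIIIIIII gives the answer.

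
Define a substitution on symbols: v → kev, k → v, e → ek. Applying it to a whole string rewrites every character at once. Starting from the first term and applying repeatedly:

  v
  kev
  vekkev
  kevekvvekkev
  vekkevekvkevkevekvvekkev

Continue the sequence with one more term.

kevekvvekkevekvkevvekkevvekkevekvkevkevekvvekkev

φ(vekkevekvkevkevekvvekkev) expands symbol-by-symbol to kev ek v v ek kev ek v kev v ek kev v ek kev ek v kev kev ek v v ek kev; joining the 24 pieces gives the next term.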